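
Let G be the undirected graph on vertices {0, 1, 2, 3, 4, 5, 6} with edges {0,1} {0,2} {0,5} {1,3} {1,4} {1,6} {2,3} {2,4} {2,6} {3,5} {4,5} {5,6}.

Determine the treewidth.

A width-3 tree decomposition is:
Bags: B1 = {1, 2, 5, 6}  B2 = {0, 1, 2, 5}  B3 = {1, 2, 4, 5}  B4 = {1, 2, 3, 5}
Tree: B1–B2, B2–B3, B3–B4
Every bag has size at most 4, so the width is 4 − 1 = 3 and tw(G) ≤ 3. For the lower bound: the 4 vertex sets {1,6}, {0,5}, {2}, {4} are disjoint, each induces a connected subgraph, and every pair is joined by at least one edge of G. Contracting each set to a single vertex therefore yields K_{4} as a minor, and since treewidth is minor-monotone, tw(G) ≥ tw(K_{4}) = 3. Therefore the treewidth is 3.

3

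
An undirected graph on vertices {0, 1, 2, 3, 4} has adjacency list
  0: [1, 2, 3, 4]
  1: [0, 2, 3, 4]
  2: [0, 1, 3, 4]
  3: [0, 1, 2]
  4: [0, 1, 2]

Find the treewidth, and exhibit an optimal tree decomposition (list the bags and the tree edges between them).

Treewidth 3.
One optimal decomposition is:
Bags: B1 = {0, 1, 2, 3}  B2 = {0, 1, 2, 4}
Tree: B1–B2

Each bag holds 4 vertices, so the decomposition has width 3, which upper-bounds the treewidth. For the lower bound, the 4 vertices {0, 1, 2, 3} are pairwise adjacent, and any tree decomposition puts a clique entirely inside one bag — forcing width ≥ 3. Therefore the treewidth is 3.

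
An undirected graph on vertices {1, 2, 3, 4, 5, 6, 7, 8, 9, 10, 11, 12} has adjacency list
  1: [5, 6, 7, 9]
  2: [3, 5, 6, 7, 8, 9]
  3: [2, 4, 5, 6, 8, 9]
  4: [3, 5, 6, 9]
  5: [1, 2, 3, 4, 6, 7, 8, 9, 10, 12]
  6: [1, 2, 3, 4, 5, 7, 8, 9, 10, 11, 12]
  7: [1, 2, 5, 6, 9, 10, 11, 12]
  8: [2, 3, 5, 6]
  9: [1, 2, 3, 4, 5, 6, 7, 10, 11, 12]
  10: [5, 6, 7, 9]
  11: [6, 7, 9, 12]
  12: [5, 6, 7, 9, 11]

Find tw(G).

4

A width-4 tree decomposition is:
Bags: B1 = {2, 5, 6, 7, 9}  B2 = {2, 3, 5, 6, 9}  B3 = {5, 6, 7, 9, 10}  B4 = {5, 6, 7, 9, 12}  B5 = {1, 5, 6, 7, 9}  B6 = {3, 4, 5, 6, 9}  B7 = {2, 3, 5, 6, 8}  B8 = {6, 7, 9, 11, 12}
Tree: B1–B2, B1–B3, B1–B4, B1–B5, B2–B6, B2–B7, B4–B8
The largest bag has 5 vertices, giving width 4; this decomposition certifies tw(G) ≤ 4. For the lower bound, the 5 vertices {6, 7, 9, 11, 12} are pairwise adjacent, and any tree decomposition puts a clique entirely inside one bag — forcing width ≥ 4. Hence tw(G) = 4 exactly.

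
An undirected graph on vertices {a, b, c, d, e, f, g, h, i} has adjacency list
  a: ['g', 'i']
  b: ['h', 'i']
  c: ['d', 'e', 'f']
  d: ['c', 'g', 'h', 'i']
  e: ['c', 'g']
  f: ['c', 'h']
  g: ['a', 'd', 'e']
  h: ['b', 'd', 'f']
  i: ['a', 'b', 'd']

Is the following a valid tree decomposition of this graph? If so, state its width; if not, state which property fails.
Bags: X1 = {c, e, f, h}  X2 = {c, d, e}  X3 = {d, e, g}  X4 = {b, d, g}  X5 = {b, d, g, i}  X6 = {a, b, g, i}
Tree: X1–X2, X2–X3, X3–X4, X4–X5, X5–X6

No — edge (h,d) lies in no bag.

A tree decomposition must satisfy three properties: every vertex lies in some bag; for every edge, both endpoints lie together in some bag; and for every vertex, the bags containing it form a connected subtree. Here edge (h,d) lies in no bag, so the decomposition is invalid.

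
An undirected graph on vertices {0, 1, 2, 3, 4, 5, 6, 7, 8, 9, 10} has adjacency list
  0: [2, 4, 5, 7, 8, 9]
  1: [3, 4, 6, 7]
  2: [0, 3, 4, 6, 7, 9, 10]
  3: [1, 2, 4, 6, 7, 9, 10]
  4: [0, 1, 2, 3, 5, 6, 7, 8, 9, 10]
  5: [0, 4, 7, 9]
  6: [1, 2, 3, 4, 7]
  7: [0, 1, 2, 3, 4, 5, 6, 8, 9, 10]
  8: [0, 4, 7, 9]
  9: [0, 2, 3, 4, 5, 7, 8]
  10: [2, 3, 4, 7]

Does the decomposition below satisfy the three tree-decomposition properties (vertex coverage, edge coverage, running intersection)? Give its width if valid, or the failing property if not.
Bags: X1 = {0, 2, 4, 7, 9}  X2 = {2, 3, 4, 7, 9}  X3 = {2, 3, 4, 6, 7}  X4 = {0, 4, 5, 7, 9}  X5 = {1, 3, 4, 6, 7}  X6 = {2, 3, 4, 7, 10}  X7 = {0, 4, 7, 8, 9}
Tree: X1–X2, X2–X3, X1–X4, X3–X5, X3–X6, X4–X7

Every vertex of G appears in some bag (union = {0, 1, 2, 3, 4, 5, 6, 7, 8, 9, 10}); every edge is covered by a bag; and for each vertex v the set of bags containing v is connected in the bag tree. The decomposition is therefore valid. The largest bag has 5 vertices, so the width is 4.

Yes; width 4.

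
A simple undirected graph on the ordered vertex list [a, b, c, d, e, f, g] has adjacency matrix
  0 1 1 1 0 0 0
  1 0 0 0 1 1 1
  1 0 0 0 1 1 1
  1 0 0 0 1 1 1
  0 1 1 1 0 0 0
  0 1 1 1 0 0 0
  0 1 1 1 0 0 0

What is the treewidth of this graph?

3

A width-3 tree decomposition is:
Bags: B1 = {b, c, d, e}  B2 = {b, c, d, f}  B3 = {a, b, c, d}  B4 = {b, c, d, g}
Tree: B1–B2, B2–B3, B3–B4
Every bag has size at most 4, so the width is 4 − 1 = 3 and tw(G) ≤ 3. For the lower bound: the 4 vertex sets {c,e}, {d,f}, {b}, {a} are disjoint, each induces a connected subgraph, and every pair is joined by at least one edge of G. Contracting each set to a single vertex therefore yields K_{4} as a minor, and since treewidth is minor-monotone, tw(G) ≥ tw(K_{4}) = 3. Combining the bounds, tw(G) = 3.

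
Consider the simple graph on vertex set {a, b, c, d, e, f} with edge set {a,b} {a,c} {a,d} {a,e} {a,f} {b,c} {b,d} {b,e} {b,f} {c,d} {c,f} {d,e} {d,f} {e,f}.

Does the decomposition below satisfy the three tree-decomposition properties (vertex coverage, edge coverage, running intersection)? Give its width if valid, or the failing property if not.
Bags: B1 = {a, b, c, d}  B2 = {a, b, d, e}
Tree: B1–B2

No — vertex f appears in no bag.

A tree decomposition must satisfy three properties: every vertex lies in some bag; for every edge, both endpoints lie together in some bag; and for every vertex, the bags containing it form a connected subtree. Here vertex f appears in no bag, so the decomposition is invalid.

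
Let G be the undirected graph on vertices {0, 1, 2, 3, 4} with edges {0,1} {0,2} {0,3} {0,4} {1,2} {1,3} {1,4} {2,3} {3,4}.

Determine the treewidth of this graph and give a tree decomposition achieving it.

Treewidth 3.
One such decomposition:
Bags: B1 = {0, 1, 3, 4}  B2 = {0, 1, 2, 3}
Tree: B1–B2

Every bag has size at most 4, so the width is 4 − 1 = 3 and tw(G) ≤ 3. For the lower bound, the 4 vertices {0, 1, 2, 3} are pairwise adjacent, and any tree decomposition puts a clique entirely inside one bag — forcing width ≥ 3. Therefore the treewidth is 3.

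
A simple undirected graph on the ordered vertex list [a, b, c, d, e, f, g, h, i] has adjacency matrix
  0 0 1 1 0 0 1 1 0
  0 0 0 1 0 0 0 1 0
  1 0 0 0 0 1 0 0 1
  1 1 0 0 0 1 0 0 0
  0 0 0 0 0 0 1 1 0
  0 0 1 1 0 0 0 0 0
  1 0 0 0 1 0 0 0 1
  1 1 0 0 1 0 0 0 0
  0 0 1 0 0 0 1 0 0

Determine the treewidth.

3

A width-3 tree decomposition is:
Bags: B1 = {e, g, h, i}  B2 = {a, g, h, i}  B3 = {a, c, h, i}  B4 = {a, b, c, h}  B5 = {a, b, c, d}  B6 = {b, c, d, f}
Tree: B1–B2, B2–B3, B3–B4, B4–B5, B5–B6
Each bag holds 4 vertices, so the decomposition has width 3, which upper-bounds the treewidth. For the lower bound: the 4 vertex sets {e,g,i}, {h}, {a}, {b,c,d,f} are disjoint, each induces a connected subgraph, and every pair is joined by at least one edge of G. Contracting each set to a single vertex therefore yields K_{4} as a minor, and since treewidth is minor-monotone, tw(G) ≥ tw(K_{4}) = 3. The upper and lower bounds meet at 3, so that is the treewidth.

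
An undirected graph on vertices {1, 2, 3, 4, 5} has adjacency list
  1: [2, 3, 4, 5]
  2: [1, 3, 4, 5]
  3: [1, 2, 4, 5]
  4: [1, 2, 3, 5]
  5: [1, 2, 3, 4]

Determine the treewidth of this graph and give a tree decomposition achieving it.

Treewidth 4.
Bags: B1 = {1, 2, 3, 4, 5}
Tree: (single bag)

With just one bag of size 5, the width is 5 − 1 = 4, so tw(G) ≤ 4. For the lower bound, the 5 vertices {1, 2, 3, 4, 5} are pairwise adjacent, and any tree decomposition puts a clique entirely inside one bag — forcing width ≥ 4. Therefore the treewidth is 4.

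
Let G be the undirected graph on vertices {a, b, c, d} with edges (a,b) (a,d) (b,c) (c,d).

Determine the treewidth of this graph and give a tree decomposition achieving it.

Treewidth 2.
Bags: B1 = {b, c, d}  B2 = {a, b, d}
Tree: B1–B2

Each bag holds 3 vertices, so the decomposition has width 2, which upper-bounds the treewidth. The edges b–c–d–a–b form a cycle, so G is not a tree and its treewidth is at least 2. Combining the bounds, tw(G) = 2.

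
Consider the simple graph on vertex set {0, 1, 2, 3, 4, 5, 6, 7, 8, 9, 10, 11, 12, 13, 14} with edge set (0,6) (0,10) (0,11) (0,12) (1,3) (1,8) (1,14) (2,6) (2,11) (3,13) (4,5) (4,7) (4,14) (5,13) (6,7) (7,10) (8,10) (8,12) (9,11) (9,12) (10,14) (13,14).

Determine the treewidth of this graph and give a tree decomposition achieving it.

The largest bag has 4 vertices, giving width 3; this decomposition certifies tw(G) ≤ 3. For the lower bound: the 4 vertex sets {3,5,13}, {4}, {14}, {1,7,8,10} are disjoint, each induces a connected subgraph, and every pair is joined by at least one edge of G. Contracting each set to a single vertex therefore yields K_{4} as a minor, and since treewidth is minor-monotone, tw(G) ≥ tw(K_{4}) = 3. Hence tw(G) = 3 exactly.

Treewidth 3.
Bags: B1 = {3, 4, 5, 13}  B2 = {3, 4, 13, 14}  B3 = {1, 3, 4, 14}  B4 = {1, 4, 7, 14}  B5 = {1, 7, 10, 14}  B6 = {1, 7, 8, 10}  B7 = {6, 7, 8, 10}  B8 = {0, 6, 8, 10}  B9 = {0, 6, 8, 12}  B10 = {0, 2, 6, 12}  B11 = {0, 2, 11, 12}  B12 = {2, 9, 11, 12}
Tree: B1–B2, B2–B3, B3–B4, B4–B5, B5–B6, B6–B7, B7–B8, B8–B9, B9–B10, B10–B11, B11–B12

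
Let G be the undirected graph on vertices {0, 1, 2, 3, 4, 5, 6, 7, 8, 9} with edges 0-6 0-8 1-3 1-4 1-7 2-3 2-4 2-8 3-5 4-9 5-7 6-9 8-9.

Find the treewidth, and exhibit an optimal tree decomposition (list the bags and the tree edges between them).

Treewidth 2.
Bags: B1 = {0, 6, 9}  B2 = {0, 8, 9}  B3 = {4, 8, 9}  B4 = {2, 4, 8}  B5 = {1, 2, 4}  B6 = {1, 2, 3}  B7 = {1, 3, 7}  B8 = {3, 5, 7}
Tree: B1–B2, B2–B3, B3–B4, B4–B5, B5–B6, B6–B7, B7–B8

The largest bag has 3 vertices, giving width 2; this decomposition certifies tw(G) ≤ 2. The edges 6–0–8–9–6 form a cycle, so G is not a tree and its treewidth is at least 2. Combining the bounds, tw(G) = 2.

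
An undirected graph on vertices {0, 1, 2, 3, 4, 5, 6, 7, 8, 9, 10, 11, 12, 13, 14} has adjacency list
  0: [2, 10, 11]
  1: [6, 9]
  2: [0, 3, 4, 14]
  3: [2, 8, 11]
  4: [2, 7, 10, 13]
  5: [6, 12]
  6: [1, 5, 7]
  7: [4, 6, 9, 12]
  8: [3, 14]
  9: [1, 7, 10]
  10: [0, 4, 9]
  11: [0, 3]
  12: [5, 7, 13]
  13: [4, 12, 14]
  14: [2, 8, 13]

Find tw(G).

A width-3 tree decomposition is:
Bags: B1 = {1, 5, 6, 12}  B2 = {1, 6, 7, 12}  B3 = {1, 7, 9, 12}  B4 = {7, 9, 12, 13}  B5 = {4, 7, 9, 13}  B6 = {4, 9, 10, 13}  B7 = {4, 10, 13, 14}  B8 = {2, 4, 10, 14}  B9 = {0, 2, 10, 14}  B10 = {0, 2, 8, 14}  B11 = {0, 2, 3, 8}  B12 = {0, 3, 8, 11}
Tree: B1–B2, B2–B3, B3–B4, B4–B5, B5–B6, B6–B7, B7–B8, B8–B9, B9–B10, B10–B11, B11–B12
Each bag holds 4 vertices, so the decomposition has width 3, which upper-bounds the treewidth. For the lower bound: the 4 vertex sets {1,5,6}, {12}, {7}, {4,9,10,13} are disjoint, each induces a connected subgraph, and every pair is joined by at least one edge of G. Contracting each set to a single vertex therefore yields K_{4} as a minor, and since treewidth is minor-monotone, tw(G) ≥ tw(K_{4}) = 3. Therefore the treewidth is 3.

3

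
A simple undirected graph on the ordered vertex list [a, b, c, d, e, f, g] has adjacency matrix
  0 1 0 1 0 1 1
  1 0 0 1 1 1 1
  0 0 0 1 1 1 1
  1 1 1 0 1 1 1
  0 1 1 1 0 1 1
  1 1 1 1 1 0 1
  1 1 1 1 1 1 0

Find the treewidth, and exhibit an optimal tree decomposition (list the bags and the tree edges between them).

Treewidth 4.
Bags: B1 = {b, d, e, f, g}  B2 = {a, b, d, f, g}  B3 = {c, d, e, f, g}
Tree: B1–B2, B1–B3

Each bag holds 5 vertices, so the decomposition has width 4, which upper-bounds the treewidth. Conversely, {c, d, e, f, g} is a clique of size 5, and the vertices of any clique must share a bag in every tree decomposition; so some bag has ≥ 5 vertices and tw(G) ≥ 4. The upper and lower bounds meet at 4, so that is the treewidth.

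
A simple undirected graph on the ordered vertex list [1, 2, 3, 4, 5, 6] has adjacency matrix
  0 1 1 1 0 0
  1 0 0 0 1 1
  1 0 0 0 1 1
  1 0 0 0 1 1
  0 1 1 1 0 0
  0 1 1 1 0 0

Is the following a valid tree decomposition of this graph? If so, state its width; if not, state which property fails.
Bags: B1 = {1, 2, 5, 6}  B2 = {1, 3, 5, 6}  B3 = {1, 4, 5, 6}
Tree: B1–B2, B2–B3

Vertex coverage: the bags together contain {1, 2, 3, 4, 5, 6}, the full vertex set. Edge coverage: each edge of G has both endpoints in at least one bag. Running intersection: for every vertex, the bags containing it form a connected subtree. All three properties hold, so this is a valid tree decomposition of width max|bag| − 1 = 3, and hence tw(G) ≤ 3.

Yes; width 3.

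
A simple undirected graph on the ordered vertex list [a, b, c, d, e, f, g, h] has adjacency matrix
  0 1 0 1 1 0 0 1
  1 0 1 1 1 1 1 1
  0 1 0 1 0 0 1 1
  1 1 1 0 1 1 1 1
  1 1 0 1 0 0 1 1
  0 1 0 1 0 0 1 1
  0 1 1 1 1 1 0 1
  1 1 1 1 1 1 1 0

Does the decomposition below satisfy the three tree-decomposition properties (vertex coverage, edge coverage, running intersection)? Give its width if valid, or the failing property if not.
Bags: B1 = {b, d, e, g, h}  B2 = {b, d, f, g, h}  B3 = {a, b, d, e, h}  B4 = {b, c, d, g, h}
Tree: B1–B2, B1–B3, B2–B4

Yes; width 4.

Vertex coverage: the bags together contain {a, b, c, d, e, f, g, h}, the full vertex set. Edge coverage: each edge of G has both endpoints in at least one bag. Running intersection: for every vertex, the bags containing it form a connected subtree. All three properties hold, so this is a valid tree decomposition of width max|bag| − 1 = 4, and hence tw(G) ≤ 4.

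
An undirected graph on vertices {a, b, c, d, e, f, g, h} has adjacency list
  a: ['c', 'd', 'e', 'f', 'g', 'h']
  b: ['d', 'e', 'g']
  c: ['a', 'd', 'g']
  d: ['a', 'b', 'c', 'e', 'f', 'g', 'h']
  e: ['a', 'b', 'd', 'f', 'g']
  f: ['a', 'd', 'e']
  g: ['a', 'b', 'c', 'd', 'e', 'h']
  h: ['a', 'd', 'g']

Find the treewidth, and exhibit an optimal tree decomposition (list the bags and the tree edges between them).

Treewidth 3.
One such decomposition:
Bags: B1 = {a, d, e, f}  B2 = {a, d, e, g}  B3 = {a, d, g, h}  B4 = {b, d, e, g}  B5 = {a, c, d, g}
Tree: B1–B2, B2–B3, B2–B4, B3–B5

Every bag has size at most 4, so the width is 4 − 1 = 3 and tw(G) ≤ 3. On the other hand G contains the 4-clique {a, d, e, g}. A clique must lie in a single bag of any decomposition, so no decomposition can have width below 3. Therefore the treewidth is 3.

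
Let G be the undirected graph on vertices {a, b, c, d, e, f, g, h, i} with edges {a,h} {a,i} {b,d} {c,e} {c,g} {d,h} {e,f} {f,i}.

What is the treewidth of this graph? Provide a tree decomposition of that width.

Each bag holds 2 vertices, so the decomposition has width 1, which upper-bounds the treewidth. Since G has at least one edge (e.g. b–d), it is not an edgeless graph, so tw(G) ≥ 1. Combining the bounds, tw(G) = 1.

Treewidth 1.
One such decomposition:
Bags: B1 = {b, d}  B2 = {d, h}  B3 = {a, h}  B4 = {a, i}  B5 = {f, i}  B6 = {e, f}  B7 = {c, e}  B8 = {c, g}
Tree: B1–B2, B2–B3, B3–B4, B4–B5, B5–B6, B6–B7, B7–B8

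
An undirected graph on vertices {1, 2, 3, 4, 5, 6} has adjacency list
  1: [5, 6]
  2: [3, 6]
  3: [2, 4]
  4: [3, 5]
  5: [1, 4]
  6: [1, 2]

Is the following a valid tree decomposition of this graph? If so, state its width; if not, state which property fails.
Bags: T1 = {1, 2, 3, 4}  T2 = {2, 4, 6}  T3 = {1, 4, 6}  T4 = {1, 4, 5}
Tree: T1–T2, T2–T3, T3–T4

A tree decomposition must satisfy three properties: every vertex lies in some bag; for every edge, both endpoints lie together in some bag; and for every vertex, the bags containing it form a connected subtree. Here bags containing vertex 1 are not connected in the tree, so the decomposition is invalid.

No — bags containing vertex 1 are not connected in the tree.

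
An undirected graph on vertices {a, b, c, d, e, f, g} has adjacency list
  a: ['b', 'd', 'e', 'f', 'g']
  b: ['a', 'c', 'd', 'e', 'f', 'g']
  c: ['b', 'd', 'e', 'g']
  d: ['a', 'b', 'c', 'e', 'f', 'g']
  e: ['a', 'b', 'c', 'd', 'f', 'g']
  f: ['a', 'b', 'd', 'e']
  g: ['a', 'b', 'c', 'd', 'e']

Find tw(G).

4

A width-4 tree decomposition is:
Bags: B1 = {a, b, d, e, g}  B2 = {a, b, d, e, f}  B3 = {b, c, d, e, g}
Tree: B1–B2, B1–B3
Each bag holds 5 vertices, so the decomposition has width 4, which upper-bounds the treewidth. Conversely, {b, c, d, e, g} is a clique of size 5, and the vertices of any clique must share a bag in every tree decomposition; so some bag has ≥ 5 vertices and tw(G) ≥ 4. The upper and lower bounds meet at 4, so that is the treewidth.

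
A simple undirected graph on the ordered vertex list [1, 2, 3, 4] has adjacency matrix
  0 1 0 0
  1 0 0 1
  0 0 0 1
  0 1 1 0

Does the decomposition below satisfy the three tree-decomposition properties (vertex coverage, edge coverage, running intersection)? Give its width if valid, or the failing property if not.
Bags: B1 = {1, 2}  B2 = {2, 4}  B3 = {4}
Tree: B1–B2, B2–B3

No — vertex 3 appears in no bag.

A tree decomposition must satisfy three properties: every vertex lies in some bag; for every edge, both endpoints lie together in some bag; and for every vertex, the bags containing it form a connected subtree. Here vertex 3 appears in no bag, so the decomposition is invalid.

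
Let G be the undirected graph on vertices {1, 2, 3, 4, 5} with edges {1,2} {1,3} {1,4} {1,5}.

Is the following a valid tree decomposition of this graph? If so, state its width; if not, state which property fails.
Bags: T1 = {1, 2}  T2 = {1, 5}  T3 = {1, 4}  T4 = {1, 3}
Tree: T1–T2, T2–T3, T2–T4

Yes; width 1.

Every vertex of G appears in some bag (union = {1, 2, 3, 4, 5}); every edge is covered by a bag; and for each vertex v the set of bags containing v is connected in the bag tree. The decomposition is therefore valid. The largest bag has 2 vertices, so the width is 1.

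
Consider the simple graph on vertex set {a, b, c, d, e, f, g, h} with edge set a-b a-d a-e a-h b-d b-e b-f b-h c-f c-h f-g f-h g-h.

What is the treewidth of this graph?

2

A width-2 tree decomposition is:
Bags: B1 = {f, g, h}  B2 = {b, f, h}  B3 = {c, f, h}  B4 = {a, b, h}  B5 = {a, b, d}  B6 = {a, b, e}
Tree: B1–B2, B2–B3, B2–B4, B4–B5, B5–B6
Each bag holds 3 vertices, so the decomposition has width 2, which upper-bounds the treewidth. For the lower bound, the 3 vertices {a, b, d} are pairwise adjacent, and any tree decomposition puts a clique entirely inside one bag — forcing width ≥ 2. Hence tw(G) = 2 exactly.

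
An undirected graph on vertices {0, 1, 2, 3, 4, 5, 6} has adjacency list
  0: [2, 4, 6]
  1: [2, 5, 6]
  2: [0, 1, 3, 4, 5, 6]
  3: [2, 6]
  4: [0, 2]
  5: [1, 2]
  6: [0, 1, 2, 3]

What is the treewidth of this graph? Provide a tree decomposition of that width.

Treewidth 2.
One optimal decomposition is:
Bags: B1 = {1, 2, 6}  B2 = {2, 3, 6}  B3 = {1, 2, 5}  B4 = {0, 2, 6}  B5 = {0, 2, 4}
Tree: B1–B2, B1–B3, B2–B4, B4–B5

Every bag has size at most 3, so the width is 3 − 1 = 2 and tw(G) ≤ 2. Conversely, {0, 2, 4} is a clique of size 3, and the vertices of any clique must share a bag in every tree decomposition; so some bag has ≥ 3 vertices and tw(G) ≥ 2. Therefore the treewidth is 2.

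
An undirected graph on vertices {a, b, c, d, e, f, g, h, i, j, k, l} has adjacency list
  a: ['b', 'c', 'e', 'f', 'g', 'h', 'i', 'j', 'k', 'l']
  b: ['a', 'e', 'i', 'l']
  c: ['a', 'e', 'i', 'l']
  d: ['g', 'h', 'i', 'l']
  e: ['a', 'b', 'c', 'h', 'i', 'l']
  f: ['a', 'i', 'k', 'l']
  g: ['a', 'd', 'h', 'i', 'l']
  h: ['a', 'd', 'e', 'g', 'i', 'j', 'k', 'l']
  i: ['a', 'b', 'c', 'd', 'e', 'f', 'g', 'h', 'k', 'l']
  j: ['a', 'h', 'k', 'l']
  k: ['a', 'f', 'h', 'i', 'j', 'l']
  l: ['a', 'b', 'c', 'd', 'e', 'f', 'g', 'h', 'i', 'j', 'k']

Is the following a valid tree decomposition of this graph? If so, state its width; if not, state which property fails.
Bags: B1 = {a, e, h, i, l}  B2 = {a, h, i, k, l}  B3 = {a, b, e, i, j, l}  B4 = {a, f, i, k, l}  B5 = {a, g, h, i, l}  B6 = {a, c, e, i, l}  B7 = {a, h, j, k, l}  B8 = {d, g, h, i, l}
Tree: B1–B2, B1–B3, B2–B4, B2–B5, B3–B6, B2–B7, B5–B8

A tree decomposition must satisfy three properties: every vertex lies in some bag; for every edge, both endpoints lie together in some bag; and for every vertex, the bags containing it form a connected subtree. Here bags containing vertex j are not connected in the tree, so the decomposition is invalid.

No — bags containing vertex j are not connected in the tree.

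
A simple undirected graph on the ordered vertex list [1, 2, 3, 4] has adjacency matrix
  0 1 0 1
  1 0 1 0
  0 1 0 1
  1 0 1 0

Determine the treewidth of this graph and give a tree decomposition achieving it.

Treewidth 2.
Bags: B1 = {1, 2, 3}  B2 = {1, 3, 4}
Tree: B1–B2

Each bag holds 3 vertices, so the decomposition has width 2, which upper-bounds the treewidth. Since 1–2–3–4–1 is a cycle in G, G is not acyclic. Forests are exactly the graphs of treewidth ≤ 1, so tw(G) ≥ 2. Therefore the treewidth is 2.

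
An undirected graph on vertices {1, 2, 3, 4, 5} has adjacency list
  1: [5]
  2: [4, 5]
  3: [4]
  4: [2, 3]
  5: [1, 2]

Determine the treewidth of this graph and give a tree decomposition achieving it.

Treewidth 1.
One such decomposition:
Bags: B1 = {3, 4}  B2 = {2, 4}  B3 = {2, 5}  B4 = {1, 5}
Tree: B1–B2, B2–B3, B3–B4

The largest bag has 2 vertices, giving width 1; this decomposition certifies tw(G) ≤ 1. Any graph with an edge has treewidth ≥ 1, and G has the edge 3–4. Combining the bounds, tw(G) = 1.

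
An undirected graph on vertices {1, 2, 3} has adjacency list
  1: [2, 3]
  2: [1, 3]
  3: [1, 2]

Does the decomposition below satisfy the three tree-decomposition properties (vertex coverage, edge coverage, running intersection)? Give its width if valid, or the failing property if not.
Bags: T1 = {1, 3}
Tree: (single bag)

A tree decomposition must satisfy three properties: every vertex lies in some bag; for every edge, both endpoints lie together in some bag; and for every vertex, the bags containing it form a connected subtree. Here vertex 2 appears in no bag, so the decomposition is invalid.

No — vertex 2 appears in no bag.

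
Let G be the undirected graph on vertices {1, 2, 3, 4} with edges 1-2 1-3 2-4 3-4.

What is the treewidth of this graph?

2

A width-2 tree decomposition is:
Bags: B1 = {1, 2, 4}  B2 = {1, 3, 4}
Tree: B1–B2
The largest bag has 3 vertices, giving width 2; this decomposition certifies tw(G) ≤ 2. Since 1–2–4–3–1 is a cycle in G, G is not acyclic. Forests are exactly the graphs of treewidth ≤ 1, so tw(G) ≥ 2. Therefore the treewidth is 2.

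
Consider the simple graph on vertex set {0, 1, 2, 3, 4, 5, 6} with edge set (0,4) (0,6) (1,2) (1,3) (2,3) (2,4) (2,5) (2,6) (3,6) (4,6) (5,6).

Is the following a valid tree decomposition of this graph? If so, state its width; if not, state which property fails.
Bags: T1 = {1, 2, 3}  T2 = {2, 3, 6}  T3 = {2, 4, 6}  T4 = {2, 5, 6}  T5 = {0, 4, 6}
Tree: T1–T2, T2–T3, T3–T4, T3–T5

Every vertex of G appears in some bag (union = {0, 1, 2, 3, 4, 5, 6}); every edge is covered by a bag; and for each vertex v the set of bags containing v is connected in the bag tree. The decomposition is therefore valid. The largest bag has 3 vertices, so the width is 2.

Yes; width 2.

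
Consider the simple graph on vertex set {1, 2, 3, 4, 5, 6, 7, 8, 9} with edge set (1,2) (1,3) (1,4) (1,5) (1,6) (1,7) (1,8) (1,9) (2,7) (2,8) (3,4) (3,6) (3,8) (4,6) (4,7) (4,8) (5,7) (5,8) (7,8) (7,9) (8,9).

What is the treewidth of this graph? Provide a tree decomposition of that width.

Treewidth 3.
Bags: B1 = {1, 7, 8, 9}  B2 = {1, 4, 7, 8}  B3 = {1, 3, 4, 8}  B4 = {1, 2, 7, 8}  B5 = {1, 5, 7, 8}  B6 = {1, 3, 4, 6}
Tree: B1–B2, B2–B3, B1–B4, B1–B5, B3–B6

The largest bag has 4 vertices, giving width 3; this decomposition certifies tw(G) ≤ 3. For the lower bound, the 4 vertices {1, 3, 4, 8} are pairwise adjacent, and any tree decomposition puts a clique entirely inside one bag — forcing width ≥ 3. Hence tw(G) = 3 exactly.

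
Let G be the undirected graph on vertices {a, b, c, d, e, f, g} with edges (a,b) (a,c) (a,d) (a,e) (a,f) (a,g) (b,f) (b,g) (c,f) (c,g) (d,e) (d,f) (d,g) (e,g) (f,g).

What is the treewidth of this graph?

A width-3 tree decomposition is:
Bags: B1 = {a, d, f, g}  B2 = {a, c, f, g}  B3 = {a, b, f, g}  B4 = {a, d, e, g}
Tree: B1–B2, B2–B3, B1–B4
Each bag holds 4 vertices, so the decomposition has width 3, which upper-bounds the treewidth. On the other hand G contains the 4-clique {a, d, e, g}. A clique must lie in a single bag of any decomposition, so no decomposition can have width below 3. The upper and lower bounds meet at 3, so that is the treewidth.

3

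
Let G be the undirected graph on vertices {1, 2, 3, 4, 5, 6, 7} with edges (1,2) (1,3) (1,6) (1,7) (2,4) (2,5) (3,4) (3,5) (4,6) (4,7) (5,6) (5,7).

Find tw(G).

3

A width-3 tree decomposition is:
Bags: B1 = {1, 2, 4, 5}  B2 = {1, 3, 4, 5}  B3 = {1, 4, 5, 6}  B4 = {1, 4, 5, 7}
Tree: B1–B2, B2–B3, B3–B4
Every bag has size at most 4, so the width is 4 − 1 = 3 and tw(G) ≤ 3. For the lower bound: the 4 vertex sets {1,2}, {3,5}, {4}, {6} are disjoint, each induces a connected subgraph, and every pair is joined by at least one edge of G. Contracting each set to a single vertex therefore yields K_{4} as a minor, and since treewidth is minor-monotone, tw(G) ≥ tw(K_{4}) = 3. Combining the bounds, tw(G) = 3.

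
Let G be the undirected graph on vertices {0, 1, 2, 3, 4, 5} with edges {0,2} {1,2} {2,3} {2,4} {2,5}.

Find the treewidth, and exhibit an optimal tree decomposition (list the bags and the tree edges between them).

Every bag has size at most 2, so the width is 2 − 1 = 1 and tw(G) ≤ 1. G has an edge, so its treewidth is at least 1. Combining the bounds, tw(G) = 1.

Treewidth 1.
One optimal decomposition is:
Bags: B1 = {2, 3}  B2 = {1, 2}  B3 = {0, 2}  B4 = {2, 4}  B5 = {2, 5}
Tree: B1–B2, B1–B3, B3–B4, B2–B5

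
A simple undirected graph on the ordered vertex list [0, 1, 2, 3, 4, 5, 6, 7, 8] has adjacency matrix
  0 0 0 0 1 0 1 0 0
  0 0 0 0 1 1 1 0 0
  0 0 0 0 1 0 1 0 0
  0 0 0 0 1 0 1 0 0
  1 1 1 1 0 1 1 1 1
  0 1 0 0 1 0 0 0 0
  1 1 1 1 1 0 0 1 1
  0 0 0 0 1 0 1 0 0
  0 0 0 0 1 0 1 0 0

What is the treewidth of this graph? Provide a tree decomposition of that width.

Each bag holds 3 vertices, so the decomposition has width 2, which upper-bounds the treewidth. Conversely, {1, 4, 5} is a clique of size 3, and the vertices of any clique must share a bag in every tree decomposition; so some bag has ≥ 3 vertices and tw(G) ≥ 2. The upper and lower bounds meet at 2, so that is the treewidth.

Treewidth 2.
Bags: B1 = {3, 4, 6}  B2 = {2, 4, 6}  B3 = {1, 4, 6}  B4 = {4, 6, 8}  B5 = {1, 4, 5}  B6 = {4, 6, 7}  B7 = {0, 4, 6}
Tree: B1–B2, B2–B3, B3–B4, B3–B5, B1–B6, B2–B7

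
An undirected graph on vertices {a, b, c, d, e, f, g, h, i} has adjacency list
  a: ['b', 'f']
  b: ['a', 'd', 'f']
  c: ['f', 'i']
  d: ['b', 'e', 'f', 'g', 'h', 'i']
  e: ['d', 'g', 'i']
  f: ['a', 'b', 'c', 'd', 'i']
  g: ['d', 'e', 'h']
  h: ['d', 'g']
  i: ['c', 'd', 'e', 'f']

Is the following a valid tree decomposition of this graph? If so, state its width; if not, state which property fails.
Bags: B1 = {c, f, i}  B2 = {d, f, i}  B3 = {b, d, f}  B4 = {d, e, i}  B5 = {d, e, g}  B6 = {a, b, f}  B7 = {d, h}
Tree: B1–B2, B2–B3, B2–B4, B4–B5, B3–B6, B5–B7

A tree decomposition must satisfy three properties: every vertex lies in some bag; for every edge, both endpoints lie together in some bag; and for every vertex, the bags containing it form a connected subtree. Here edge (g,h) lies in no bag, so the decomposition is invalid.

No — edge (g,h) lies in no bag.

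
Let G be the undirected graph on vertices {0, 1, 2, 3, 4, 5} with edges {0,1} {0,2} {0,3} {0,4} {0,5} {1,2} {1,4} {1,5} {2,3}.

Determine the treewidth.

A width-2 tree decomposition is:
Bags: B1 = {0, 1, 2}  B2 = {0, 1, 5}  B3 = {0, 2, 3}  B4 = {0, 1, 4}
Tree: B1–B2, B1–B3, B1–B4
Each bag holds 3 vertices, so the decomposition has width 2, which upper-bounds the treewidth. On the other hand G contains the 3-clique {0, 1, 2}. A clique must lie in a single bag of any decomposition, so no decomposition can have width below 2. Combining the bounds, tw(G) = 2.

2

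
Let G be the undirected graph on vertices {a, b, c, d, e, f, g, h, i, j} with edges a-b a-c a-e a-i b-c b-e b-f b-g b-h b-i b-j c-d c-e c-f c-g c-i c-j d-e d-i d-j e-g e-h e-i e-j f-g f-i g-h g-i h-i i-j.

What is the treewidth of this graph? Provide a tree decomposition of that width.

Treewidth 4.
Bags: B1 = {b, c, e, g, i}  B2 = {a, b, c, e, i}  B3 = {b, c, e, i, j}  B4 = {b, c, f, g, i}  B5 = {b, e, g, h, i}  B6 = {c, d, e, i, j}
Tree: B1–B2, B2–B3, B1–B4, B1–B5, B3–B6

Each bag holds 5 vertices, so the decomposition has width 4, which upper-bounds the treewidth. Conversely, {c, d, e, i, j} is a clique of size 5, and the vertices of any clique must share a bag in every tree decomposition; so some bag has ≥ 5 vertices and tw(G) ≥ 4. Therefore the treewidth is 4.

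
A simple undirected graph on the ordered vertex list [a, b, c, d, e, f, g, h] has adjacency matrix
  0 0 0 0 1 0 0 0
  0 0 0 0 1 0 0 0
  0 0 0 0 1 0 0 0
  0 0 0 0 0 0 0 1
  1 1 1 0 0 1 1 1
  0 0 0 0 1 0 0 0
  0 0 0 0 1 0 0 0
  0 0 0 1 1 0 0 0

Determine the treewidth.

A width-1 tree decomposition is:
Bags: B1 = {c, e}  B2 = {e, h}  B3 = {e, f}  B4 = {e, g}  B5 = {b, e}  B6 = {a, e}  B7 = {d, h}
Tree: B1–B2, B2–B3, B2–B4, B2–B5, B2–B6, B2–B7
Every bag has size at most 2, so the width is 2 − 1 = 1 and tw(G) ≤ 1. G has an edge, so its treewidth is at least 1. Hence tw(G) = 1 exactly.

1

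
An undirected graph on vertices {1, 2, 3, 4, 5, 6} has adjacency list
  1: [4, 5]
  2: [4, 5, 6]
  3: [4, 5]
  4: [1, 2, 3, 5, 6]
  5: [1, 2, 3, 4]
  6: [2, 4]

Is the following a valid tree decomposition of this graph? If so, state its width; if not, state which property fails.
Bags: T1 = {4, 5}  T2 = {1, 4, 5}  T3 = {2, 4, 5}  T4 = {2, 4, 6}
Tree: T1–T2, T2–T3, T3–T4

A tree decomposition must satisfy three properties: every vertex lies in some bag; for every edge, both endpoints lie together in some bag; and for every vertex, the bags containing it form a connected subtree. Here vertex 3 appears in no bag, so the decomposition is invalid.

No — vertex 3 appears in no bag.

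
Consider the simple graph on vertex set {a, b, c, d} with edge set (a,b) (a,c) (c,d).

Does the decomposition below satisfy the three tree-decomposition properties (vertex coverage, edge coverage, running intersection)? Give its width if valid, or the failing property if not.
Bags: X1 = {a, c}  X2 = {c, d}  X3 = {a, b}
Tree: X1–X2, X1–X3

Every vertex of G appears in some bag (union = {a, b, c, d}); every edge is covered by a bag; and for each vertex v the set of bags containing v is connected in the bag tree. The decomposition is therefore valid. The largest bag has 2 vertices, so the width is 1.

Yes; width 1.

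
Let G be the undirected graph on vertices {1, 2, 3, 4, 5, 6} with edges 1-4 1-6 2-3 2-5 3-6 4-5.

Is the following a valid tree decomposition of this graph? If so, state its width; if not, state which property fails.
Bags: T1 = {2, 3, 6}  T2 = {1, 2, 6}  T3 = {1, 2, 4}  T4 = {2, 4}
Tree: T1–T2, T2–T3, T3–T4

A tree decomposition must satisfy three properties: every vertex lies in some bag; for every edge, both endpoints lie together in some bag; and for every vertex, the bags containing it form a connected subtree. Here vertex 5 appears in no bag, so the decomposition is invalid.

No — vertex 5 appears in no bag.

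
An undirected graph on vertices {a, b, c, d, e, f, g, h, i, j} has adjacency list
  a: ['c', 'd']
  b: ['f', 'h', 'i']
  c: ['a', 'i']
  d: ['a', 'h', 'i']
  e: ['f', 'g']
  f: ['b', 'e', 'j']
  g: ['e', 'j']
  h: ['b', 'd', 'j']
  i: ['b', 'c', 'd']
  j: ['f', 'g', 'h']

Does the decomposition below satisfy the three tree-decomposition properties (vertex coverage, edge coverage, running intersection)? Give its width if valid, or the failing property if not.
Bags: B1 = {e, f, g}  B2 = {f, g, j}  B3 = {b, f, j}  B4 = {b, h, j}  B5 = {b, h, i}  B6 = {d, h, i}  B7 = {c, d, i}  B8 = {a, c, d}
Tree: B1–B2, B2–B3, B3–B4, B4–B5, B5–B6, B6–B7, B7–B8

Checking the three conditions: (i) the bags cover all of {a, b, c, d, e, f, g, h, i, j}; (ii) for each edge, some bag contains both endpoints; (iii) the bags containing any fixed vertex form a subtree. All hold, so the decomposition is valid with width 3 − 1 = 2.

Yes; width 2.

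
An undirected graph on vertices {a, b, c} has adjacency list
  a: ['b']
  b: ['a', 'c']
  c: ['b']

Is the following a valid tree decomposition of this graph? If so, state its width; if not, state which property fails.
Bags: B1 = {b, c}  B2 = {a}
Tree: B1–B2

No — edge (b,a) lies in no bag.

A tree decomposition must satisfy three properties: every vertex lies in some bag; for every edge, both endpoints lie together in some bag; and for every vertex, the bags containing it form a connected subtree. Here edge (b,a) lies in no bag, so the decomposition is invalid.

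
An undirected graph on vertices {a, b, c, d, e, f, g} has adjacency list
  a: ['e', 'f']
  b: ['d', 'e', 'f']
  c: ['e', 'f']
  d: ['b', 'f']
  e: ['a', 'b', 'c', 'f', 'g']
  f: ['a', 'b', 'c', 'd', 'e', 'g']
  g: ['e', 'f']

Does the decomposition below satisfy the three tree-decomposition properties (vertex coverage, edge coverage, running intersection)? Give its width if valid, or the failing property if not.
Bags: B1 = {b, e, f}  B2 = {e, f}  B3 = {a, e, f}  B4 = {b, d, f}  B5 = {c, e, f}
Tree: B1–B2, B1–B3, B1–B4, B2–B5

No — vertex g appears in no bag.

A tree decomposition must satisfy three properties: every vertex lies in some bag; for every edge, both endpoints lie together in some bag; and for every vertex, the bags containing it form a connected subtree. Here vertex g appears in no bag, so the decomposition is invalid.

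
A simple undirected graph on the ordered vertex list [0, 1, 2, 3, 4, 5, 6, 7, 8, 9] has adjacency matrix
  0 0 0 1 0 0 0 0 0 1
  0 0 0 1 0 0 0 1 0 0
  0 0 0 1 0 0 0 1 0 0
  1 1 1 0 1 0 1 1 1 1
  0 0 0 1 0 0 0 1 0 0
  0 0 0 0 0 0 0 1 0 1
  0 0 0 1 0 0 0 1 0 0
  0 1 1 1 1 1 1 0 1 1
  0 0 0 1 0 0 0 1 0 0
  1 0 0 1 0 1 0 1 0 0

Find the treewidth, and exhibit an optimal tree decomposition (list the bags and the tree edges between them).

Treewidth 2.
Bags: B1 = {3, 7, 9}  B2 = {5, 7, 9}  B3 = {3, 6, 7}  B4 = {3, 4, 7}  B5 = {0, 3, 9}  B6 = {3, 7, 8}  B7 = {1, 3, 7}  B8 = {2, 3, 7}
Tree: B1–B2, B1–B3, B3–B4, B1–B5, B3–B6, B1–B7, B4–B8

The largest bag has 3 vertices, giving width 2; this decomposition certifies tw(G) ≤ 2. Conversely, {0, 3, 9} is a clique of size 3, and the vertices of any clique must share a bag in every tree decomposition; so some bag has ≥ 3 vertices and tw(G) ≥ 2. Therefore the treewidth is 2.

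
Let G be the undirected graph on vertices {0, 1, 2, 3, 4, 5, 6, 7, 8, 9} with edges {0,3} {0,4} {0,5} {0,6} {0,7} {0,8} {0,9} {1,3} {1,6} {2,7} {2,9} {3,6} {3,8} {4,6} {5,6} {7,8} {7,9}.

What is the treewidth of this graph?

2

A width-2 tree decomposition is:
Bags: B1 = {0, 3, 6}  B2 = {1, 3, 6}  B3 = {0, 3, 8}  B4 = {0, 5, 6}  B5 = {0, 7, 8}  B6 = {0, 7, 9}  B7 = {2, 7, 9}  B8 = {0, 4, 6}
Tree: B1–B2, B1–B3, B1–B4, B3–B5, B5–B6, B6–B7, B4–B8
The largest bag has 3 vertices, giving width 2; this decomposition certifies tw(G) ≤ 2. For the lower bound, the 3 vertices {0, 3, 8} are pairwise adjacent, and any tree decomposition puts a clique entirely inside one bag — forcing width ≥ 2. Hence tw(G) = 2 exactly.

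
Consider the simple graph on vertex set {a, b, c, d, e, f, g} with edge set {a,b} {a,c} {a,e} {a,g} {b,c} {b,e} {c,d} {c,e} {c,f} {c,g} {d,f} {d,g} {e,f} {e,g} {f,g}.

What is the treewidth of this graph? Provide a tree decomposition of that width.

Treewidth 3.
One optimal decomposition is:
Bags: B1 = {a, c, e, g}  B2 = {a, b, c, e}  B3 = {c, e, f, g}  B4 = {c, d, f, g}
Tree: B1–B2, B1–B3, B3–B4

Each bag holds 4 vertices, so the decomposition has width 3, which upper-bounds the treewidth. On the other hand G contains the 4-clique {c, d, f, g}. A clique must lie in a single bag of any decomposition, so no decomposition can have width below 3. Combining the bounds, tw(G) = 3.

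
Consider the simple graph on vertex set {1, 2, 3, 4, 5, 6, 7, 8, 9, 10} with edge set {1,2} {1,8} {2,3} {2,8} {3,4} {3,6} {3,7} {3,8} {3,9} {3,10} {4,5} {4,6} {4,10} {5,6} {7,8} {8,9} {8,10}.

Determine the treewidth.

2

A width-2 tree decomposition is:
Bags: B1 = {3, 8, 9}  B2 = {2, 3, 8}  B3 = {1, 2, 8}  B4 = {3, 8, 10}  B5 = {3, 7, 8}  B6 = {3, 4, 10}  B7 = {3, 4, 6}  B8 = {4, 5, 6}
Tree: B1–B2, B2–B3, B2–B4, B4–B5, B4–B6, B6–B7, B7–B8
Each bag holds 3 vertices, so the decomposition has width 2, which upper-bounds the treewidth. Conversely, {1, 2, 8} is a clique of size 3, and the vertices of any clique must share a bag in every tree decomposition; so some bag has ≥ 3 vertices and tw(G) ≥ 2. Hence tw(G) = 2 exactly.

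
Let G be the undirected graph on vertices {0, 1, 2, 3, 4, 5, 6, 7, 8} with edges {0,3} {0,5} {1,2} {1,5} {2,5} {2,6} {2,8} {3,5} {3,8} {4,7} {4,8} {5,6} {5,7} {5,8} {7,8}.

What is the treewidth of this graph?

A width-2 tree decomposition is:
Bags: B1 = {3, 5, 8}  B2 = {2, 5, 8}  B3 = {5, 7, 8}  B4 = {0, 3, 5}  B5 = {1, 2, 5}  B6 = {2, 5, 6}  B7 = {4, 7, 8}
Tree: B1–B2, B2–B3, B1–B4, B2–B5, B2–B6, B3–B7
Each bag holds 3 vertices, so the decomposition has width 2, which upper-bounds the treewidth. On the other hand G contains the 3-clique {4, 7, 8}. A clique must lie in a single bag of any decomposition, so no decomposition can have width below 2. The upper and lower bounds meet at 2, so that is the treewidth.

2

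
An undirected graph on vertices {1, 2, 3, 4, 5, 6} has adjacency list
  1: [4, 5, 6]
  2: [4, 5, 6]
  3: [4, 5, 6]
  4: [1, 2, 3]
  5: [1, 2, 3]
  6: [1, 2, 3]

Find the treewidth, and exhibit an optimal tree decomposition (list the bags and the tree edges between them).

Every bag has size at most 4, so the width is 4 − 1 = 3 and tw(G) ≤ 3. For the lower bound: the 4 vertex sets {2,4}, {1,5}, {6}, {3} are disjoint, each induces a connected subgraph, and every pair is joined by at least one edge of G. Contracting each set to a single vertex therefore yields K_{4} as a minor, and since treewidth is minor-monotone, tw(G) ≥ tw(K_{4}) = 3. Therefore the treewidth is 3.

Treewidth 3.
One optimal decomposition is:
Bags: B1 = {2, 4, 5, 6}  B2 = {1, 4, 5, 6}  B3 = {3, 4, 5, 6}
Tree: B1–B2, B2–B3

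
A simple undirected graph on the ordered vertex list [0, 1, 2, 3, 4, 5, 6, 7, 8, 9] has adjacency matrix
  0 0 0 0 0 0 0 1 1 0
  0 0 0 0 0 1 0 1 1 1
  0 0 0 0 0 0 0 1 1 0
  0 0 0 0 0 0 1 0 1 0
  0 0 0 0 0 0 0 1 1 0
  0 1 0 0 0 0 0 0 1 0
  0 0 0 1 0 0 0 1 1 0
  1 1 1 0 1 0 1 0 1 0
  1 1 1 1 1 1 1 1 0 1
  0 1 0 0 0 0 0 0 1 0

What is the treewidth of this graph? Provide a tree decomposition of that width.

Treewidth 2.
Bags: B1 = {1, 8, 9}  B2 = {1, 7, 8}  B3 = {4, 7, 8}  B4 = {6, 7, 8}  B5 = {1, 5, 8}  B6 = {2, 7, 8}  B7 = {3, 6, 8}  B8 = {0, 7, 8}
Tree: B1–B2, B2–B3, B2–B4, B1–B5, B2–B6, B4–B7, B3–B8

Every bag has size at most 3, so the width is 3 − 1 = 2 and tw(G) ≤ 2. On the other hand G contains the 3-clique {1, 8, 9}. A clique must lie in a single bag of any decomposition, so no decomposition can have width below 2. Combining the bounds, tw(G) = 2.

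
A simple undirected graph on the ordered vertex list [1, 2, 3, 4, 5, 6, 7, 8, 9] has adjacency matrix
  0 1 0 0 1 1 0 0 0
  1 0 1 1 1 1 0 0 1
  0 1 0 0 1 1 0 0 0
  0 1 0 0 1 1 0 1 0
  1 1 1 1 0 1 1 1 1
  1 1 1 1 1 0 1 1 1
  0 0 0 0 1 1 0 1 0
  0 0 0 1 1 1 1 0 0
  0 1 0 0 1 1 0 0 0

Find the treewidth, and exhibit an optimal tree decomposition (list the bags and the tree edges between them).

Treewidth 3.
Bags: B1 = {1, 2, 5, 6}  B2 = {2, 5, 6, 9}  B3 = {2, 4, 5, 6}  B4 = {2, 3, 5, 6}  B5 = {4, 5, 6, 8}  B6 = {5, 6, 7, 8}
Tree: B1–B2, B2–B3, B3–B4, B3–B5, B5–B6

The largest bag has 4 vertices, giving width 3; this decomposition certifies tw(G) ≤ 3. Conversely, {4, 5, 6, 8} is a clique of size 4, and the vertices of any clique must share a bag in every tree decomposition; so some bag has ≥ 4 vertices and tw(G) ≥ 3. Combining the bounds, tw(G) = 3.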